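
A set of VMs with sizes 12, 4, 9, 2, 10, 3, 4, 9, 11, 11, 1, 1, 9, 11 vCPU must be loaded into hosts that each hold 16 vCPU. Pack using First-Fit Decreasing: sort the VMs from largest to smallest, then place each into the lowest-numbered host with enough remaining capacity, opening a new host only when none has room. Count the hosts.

8 hosts

Sorted descending: 12, 11, 11, 11, 10, 9, 9, 9, 4, 4, 3, 2, 1, 1.
host 1: place 12 vCPU, 4 vCPU left
host 2: place 11 vCPU, 5 vCPU left
host 3: place 11 vCPU, 5 vCPU left
host 4: place 11 vCPU, 5 vCPU left
host 5: place 10 vCPU, 6 vCPU left
host 6: place 9 vCPU, 7 vCPU left
host 7: place 9 vCPU, 7 vCPU left
host 8: place 9 vCPU, 7 vCPU left
host 1: place 4 vCPU, 0 vCPU left
host 2: place 4 vCPU, 1 vCPU left
host 3: place 3 vCPU, 2 vCPU left
host 3: place 2 vCPU, 0 vCPU left
host 2: place 1 vCPU, 0 vCPU left
host 4: place 1 vCPU, 4 vCPU left
Final hosts: [12,4] [11,4,1] [11,3,2] [11,1] [10] [9] [9] [9].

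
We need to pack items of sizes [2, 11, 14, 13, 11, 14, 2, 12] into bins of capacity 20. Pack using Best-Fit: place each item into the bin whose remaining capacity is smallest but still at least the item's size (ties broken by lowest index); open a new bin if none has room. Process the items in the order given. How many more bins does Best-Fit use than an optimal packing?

Best-Fit: [2,11] [14,2] [13] [11] [14] [12] → 6 bins.
6 items exceed 10 (half the capacity), and no two of those can share a bin, so at least 6 bins are needed.
So 6 is already optimal.

0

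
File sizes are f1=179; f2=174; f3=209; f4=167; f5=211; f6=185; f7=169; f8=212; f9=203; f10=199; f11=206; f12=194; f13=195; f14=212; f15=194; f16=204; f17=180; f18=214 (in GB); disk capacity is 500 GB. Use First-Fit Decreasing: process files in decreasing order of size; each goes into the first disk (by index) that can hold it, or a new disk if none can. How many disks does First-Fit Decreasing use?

Sorted descending: 214, 212, 212, 211, 209, 206, 204, 203, 199, 195, 194, 194, 185, 180, 179, 174, 169, 167.
214 GB → disk 1 (remaining 286 GB)
212 GB → disk 1 (remaining 74 GB)
212 GB → disk 2 (remaining 288 GB)
211 GB → disk 2 (remaining 77 GB)
209 GB → disk 3 (remaining 291 GB)
206 GB → disk 3 (remaining 85 GB)
204 GB → disk 4 (remaining 296 GB)
203 GB → disk 4 (remaining 93 GB)
199 GB → disk 5 (remaining 301 GB)
195 GB → disk 5 (remaining 106 GB)
194 GB → disk 6 (remaining 306 GB)
194 GB → disk 6 (remaining 112 GB)
185 GB → disk 7 (remaining 315 GB)
180 GB → disk 7 (remaining 135 GB)
179 GB → disk 8 (remaining 321 GB)
174 GB → disk 8 (remaining 147 GB)
169 GB → disk 9 (remaining 331 GB)
167 GB → disk 9 (remaining 164 GB)

9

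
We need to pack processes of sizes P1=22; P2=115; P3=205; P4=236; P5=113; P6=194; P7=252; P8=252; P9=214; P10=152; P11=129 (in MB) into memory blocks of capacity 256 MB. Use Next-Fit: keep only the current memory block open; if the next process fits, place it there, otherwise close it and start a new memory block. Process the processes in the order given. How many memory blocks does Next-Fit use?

10 memory blocks

memory block 1: place P1 (22 MB), 234 MB left
memory block 1: place P2 (115 MB), 119 MB left
memory block 2: place P3 (205 MB), 51 MB left
memory block 3: place P4 (236 MB), 20 MB left
memory block 4: place P5 (113 MB), 143 MB left
memory block 5: place P6 (194 MB), 62 MB left
memory block 6: place P7 (252 MB), 4 MB left
memory block 7: place P8 (252 MB), 4 MB left
memory block 8: place P9 (214 MB), 42 MB left
memory block 9: place P10 (152 MB), 104 MB left
memory block 10: place P11 (129 MB), 127 MB left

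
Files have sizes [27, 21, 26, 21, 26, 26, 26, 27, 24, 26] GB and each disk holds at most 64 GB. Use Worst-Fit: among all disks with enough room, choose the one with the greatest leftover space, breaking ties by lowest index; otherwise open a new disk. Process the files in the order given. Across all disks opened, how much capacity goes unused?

70

Put 27 GB in disk 1; 37 GB remain.
Put 21 GB in disk 1; 16 GB remain.
Put 26 GB in disk 2; 38 GB remain.
Put 21 GB in disk 2; 17 GB remain.
Put 26 GB in disk 3; 38 GB remain.
Put 26 GB in disk 3; 12 GB remain.
Put 26 GB in disk 4; 38 GB remain.
Put 27 GB in disk 4; 11 GB remain.
Put 24 GB in disk 5; 40 GB remain.
Put 26 GB in disk 5; 14 GB remain.
5 disks × 64 GB = 320 GB; used 250 GB; unused 70 GB.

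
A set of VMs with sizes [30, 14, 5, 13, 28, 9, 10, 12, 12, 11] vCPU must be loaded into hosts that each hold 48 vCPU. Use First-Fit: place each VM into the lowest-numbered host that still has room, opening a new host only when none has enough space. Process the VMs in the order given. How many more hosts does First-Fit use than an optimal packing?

First-Fit: [30,14] [5,13,28] [9,10,12,12] [11] → 4 hosts.
Total size 144 vCPU; any packing needs at least ⌈144/48⌉ = 3 hosts.
An optimal packing achieves that bound: [30,13,5] [28,11,9] [14,12,12,10] → 3 hosts.
Excess: 4 − 3 = 1.

1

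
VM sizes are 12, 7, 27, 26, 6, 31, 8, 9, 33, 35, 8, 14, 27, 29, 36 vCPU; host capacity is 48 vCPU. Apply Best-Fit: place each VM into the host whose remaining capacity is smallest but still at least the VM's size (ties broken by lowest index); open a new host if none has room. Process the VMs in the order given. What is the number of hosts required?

8

12 vCPU → host 1 (remaining 36 vCPU)
7 vCPU → host 1 (remaining 29 vCPU)
27 vCPU → host 1 (remaining 2 vCPU)
26 vCPU → host 2 (remaining 22 vCPU)
6 vCPU → host 2 (remaining 16 vCPU)
31 vCPU → host 3 (remaining 17 vCPU)
8 vCPU → host 2 (remaining 8 vCPU)
9 vCPU → host 3 (remaining 8 vCPU)
33 vCPU → host 4 (remaining 15 vCPU)
35 vCPU → host 5 (remaining 13 vCPU)
8 vCPU → host 2 (remaining 0 vCPU)
14 vCPU → host 4 (remaining 1 vCPU)
27 vCPU → host 6 (remaining 21 vCPU)
29 vCPU → host 7 (remaining 19 vCPU)
36 vCPU → host 8 (remaining 12 vCPU)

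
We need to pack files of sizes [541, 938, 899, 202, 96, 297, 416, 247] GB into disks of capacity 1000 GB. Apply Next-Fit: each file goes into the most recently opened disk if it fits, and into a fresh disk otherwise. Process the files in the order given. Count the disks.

5

disk 1: place 541 GB, 459 GB left
disk 2: place 938 GB, 62 GB left
disk 3: place 899 GB, 101 GB left
disk 4: place 202 GB, 798 GB left
disk 4: place 96 GB, 702 GB left
disk 4: place 297 GB, 405 GB left
disk 5: place 416 GB, 584 GB left
disk 5: place 247 GB, 337 GB left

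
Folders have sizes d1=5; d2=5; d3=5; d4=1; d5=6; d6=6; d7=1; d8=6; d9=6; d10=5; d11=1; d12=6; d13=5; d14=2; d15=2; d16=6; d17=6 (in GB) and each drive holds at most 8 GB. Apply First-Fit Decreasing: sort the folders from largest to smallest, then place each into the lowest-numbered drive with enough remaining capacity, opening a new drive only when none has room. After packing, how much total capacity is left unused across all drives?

22

Sorted descending: 6, 6, 6, 6, 6, 6, 6, 5, 5, 5, 5, 5, 2, 2, 1, 1, 1.
Put 6 GB in drive 1; 2 GB remain.
Put 6 GB in drive 2; 2 GB remain.
Put 6 GB in drive 3; 2 GB remain.
Put 6 GB in drive 4; 2 GB remain.
Put 6 GB in drive 5; 2 GB remain.
Put 6 GB in drive 6; 2 GB remain.
Put 6 GB in drive 7; 2 GB remain.
Put 5 GB in drive 8; 3 GB remain.
Put 5 GB in drive 9; 3 GB remain.
Put 5 GB in drive 10; 3 GB remain.
Put 5 GB in drive 11; 3 GB remain.
Put 5 GB in drive 12; 3 GB remain.
Put 2 GB in drive 1; 0 GB remain.
Put 2 GB in drive 2; 0 GB remain.
Put 1 GB in drive 3; 1 GB remain.
Put 1 GB in drive 3; 0 GB remain.
Put 1 GB in drive 4; 1 GB remain.
12 drives × 8 GB = 96 GB; used 74 GB; unused 22 GB.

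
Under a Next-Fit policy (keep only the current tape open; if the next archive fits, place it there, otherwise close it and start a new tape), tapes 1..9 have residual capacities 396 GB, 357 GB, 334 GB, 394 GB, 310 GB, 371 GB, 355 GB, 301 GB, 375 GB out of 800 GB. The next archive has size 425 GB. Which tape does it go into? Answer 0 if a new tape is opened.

0

Next-Fit only looks at tape 9, which has 375 GB free.
425 GB does not fit, so a new tape is opened.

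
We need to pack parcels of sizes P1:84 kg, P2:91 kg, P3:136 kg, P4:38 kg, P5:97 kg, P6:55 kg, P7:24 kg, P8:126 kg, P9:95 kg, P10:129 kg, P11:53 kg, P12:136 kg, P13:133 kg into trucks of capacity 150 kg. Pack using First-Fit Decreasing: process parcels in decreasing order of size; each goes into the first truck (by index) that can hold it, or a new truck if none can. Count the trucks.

Sorted descending: 136, 136, 133, 129, 126, 97, 95, 91, 84, 55, 53, 38, 24.
Put 136 kg in truck 1; 14 kg remain.
Put 136 kg in truck 2; 14 kg remain.
Put 133 kg in truck 3; 17 kg remain.
Put 129 kg in truck 4; 21 kg remain.
Put 126 kg in truck 5; 24 kg remain.
Put 97 kg in truck 6; 53 kg remain.
Put 95 kg in truck 7; 55 kg remain.
Put 91 kg in truck 8; 59 kg remain.
Put 84 kg in truck 9; 66 kg remain.
Put 55 kg in truck 7; 0 kg remain.
Put 53 kg in truck 6; 0 kg remain.
Put 38 kg in truck 8; 21 kg remain.
Put 24 kg in truck 5; 0 kg remain.
Final trucks: [136] [136] [133] [129] [126,24] [97,53] [95,55] [91,38] [84].

9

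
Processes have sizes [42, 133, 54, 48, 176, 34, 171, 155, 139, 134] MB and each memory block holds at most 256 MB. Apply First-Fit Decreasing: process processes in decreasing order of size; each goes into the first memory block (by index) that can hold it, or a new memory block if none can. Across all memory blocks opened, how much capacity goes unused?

Sorted descending: 176, 171, 155, 139, 134, 133, 54, 48, 42, 34.
memory block 1: place 176 MB, 80 MB left
memory block 2: place 171 MB, 85 MB left
memory block 3: place 155 MB, 101 MB left
memory block 4: place 139 MB, 117 MB left
memory block 5: place 134 MB, 122 MB left
memory block 6: place 133 MB, 123 MB left
memory block 1: place 54 MB, 26 MB left
memory block 2: place 48 MB, 37 MB left
memory block 3: place 42 MB, 59 MB left
memory block 2: place 34 MB, 3 MB left
6 memory blocks × 256 MB = 1536 MB; used 1086 MB; unused 450 MB.

450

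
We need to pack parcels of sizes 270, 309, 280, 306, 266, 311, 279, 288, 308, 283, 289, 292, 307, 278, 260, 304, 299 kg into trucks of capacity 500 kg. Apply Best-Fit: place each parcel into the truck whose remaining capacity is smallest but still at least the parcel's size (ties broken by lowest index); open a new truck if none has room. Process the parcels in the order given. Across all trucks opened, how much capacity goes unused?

270 kg → truck 1 (remaining 230 kg)
309 kg → truck 2 (remaining 191 kg)
280 kg → truck 3 (remaining 220 kg)
306 kg → truck 4 (remaining 194 kg)
266 kg → truck 5 (remaining 234 kg)
311 kg → truck 6 (remaining 189 kg)
279 kg → truck 7 (remaining 221 kg)
288 kg → truck 8 (remaining 212 kg)
308 kg → truck 9 (remaining 192 kg)
283 kg → truck 10 (remaining 217 kg)
289 kg → truck 11 (remaining 211 kg)
292 kg → truck 12 (remaining 208 kg)
307 kg → truck 13 (remaining 193 kg)
278 kg → truck 14 (remaining 222 kg)
260 kg → truck 15 (remaining 240 kg)
304 kg → truck 16 (remaining 196 kg)
299 kg → truck 17 (remaining 201 kg)
17 trucks × 500 kg = 8500 kg; used 4929 kg; unused 3571 kg.

3571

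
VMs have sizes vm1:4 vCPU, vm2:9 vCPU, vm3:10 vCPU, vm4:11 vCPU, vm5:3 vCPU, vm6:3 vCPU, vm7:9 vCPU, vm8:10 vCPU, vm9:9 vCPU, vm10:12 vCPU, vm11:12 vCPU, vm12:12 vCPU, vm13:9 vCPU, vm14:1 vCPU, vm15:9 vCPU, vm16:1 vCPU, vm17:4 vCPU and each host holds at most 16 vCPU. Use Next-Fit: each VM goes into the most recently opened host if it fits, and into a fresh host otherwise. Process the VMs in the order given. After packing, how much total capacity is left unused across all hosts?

host 1: place vm1 (4 vCPU), 12 vCPU left
host 1: place vm2 (9 vCPU), 3 vCPU left
host 2: place vm3 (10 vCPU), 6 vCPU left
host 3: place vm4 (11 vCPU), 5 vCPU left
host 3: place vm5 (3 vCPU), 2 vCPU left
host 4: place vm6 (3 vCPU), 13 vCPU left
host 4: place vm7 (9 vCPU), 4 vCPU left
host 5: place vm8 (10 vCPU), 6 vCPU left
host 6: place vm9 (9 vCPU), 7 vCPU left
host 7: place vm10 (12 vCPU), 4 vCPU left
host 8: place vm11 (12 vCPU), 4 vCPU left
host 9: place vm12 (12 vCPU), 4 vCPU left
host 10: place vm13 (9 vCPU), 7 vCPU left
host 10: place vm14 (1 vCPU), 6 vCPU left
host 11: place vm15 (9 vCPU), 7 vCPU left
host 11: place vm16 (1 vCPU), 6 vCPU left
host 11: place vm17 (4 vCPU), 2 vCPU left
11 hosts × 16 vCPU = 176 vCPU; used 128 vCPU; unused 48 vCPU.

48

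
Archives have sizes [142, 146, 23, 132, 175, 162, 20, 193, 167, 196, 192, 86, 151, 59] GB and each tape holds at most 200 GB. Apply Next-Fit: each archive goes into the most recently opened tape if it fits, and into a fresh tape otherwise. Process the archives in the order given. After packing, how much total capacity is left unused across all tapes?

556

142 GB → tape 1 (remaining 58 GB)
146 GB → tape 2 (remaining 54 GB)
23 GB → tape 2 (remaining 31 GB)
132 GB → tape 3 (remaining 68 GB)
175 GB → tape 4 (remaining 25 GB)
162 GB → tape 5 (remaining 38 GB)
20 GB → tape 5 (remaining 18 GB)
193 GB → tape 6 (remaining 7 GB)
167 GB → tape 7 (remaining 33 GB)
196 GB → tape 8 (remaining 4 GB)
192 GB → tape 9 (remaining 8 GB)
86 GB → tape 10 (remaining 114 GB)
151 GB → tape 11 (remaining 49 GB)
59 GB → tape 12 (remaining 141 GB)
12 tapes × 200 GB = 2400 GB; used 1844 GB; unused 556 GB.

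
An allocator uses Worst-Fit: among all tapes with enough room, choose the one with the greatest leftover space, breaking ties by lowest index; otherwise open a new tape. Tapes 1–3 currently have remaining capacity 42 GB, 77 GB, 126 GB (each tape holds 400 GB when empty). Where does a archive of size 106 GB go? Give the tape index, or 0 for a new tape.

3

Tapes with room: tape 3 (126 GB).
Most room is tape 3 with 126 GB free.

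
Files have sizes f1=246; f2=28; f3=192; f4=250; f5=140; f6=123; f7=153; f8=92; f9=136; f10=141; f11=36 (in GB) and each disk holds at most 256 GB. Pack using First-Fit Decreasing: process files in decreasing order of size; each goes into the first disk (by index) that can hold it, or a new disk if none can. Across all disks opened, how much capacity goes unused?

511

Sorted descending: 250, 246, 192, 153, 141, 140, 136, 123, 92, 36, 28.
Put 250 GB in disk 1; 6 GB remain.
Put 246 GB in disk 2; 10 GB remain.
Put 192 GB in disk 3; 64 GB remain.
Put 153 GB in disk 4; 103 GB remain.
Put 141 GB in disk 5; 115 GB remain.
Put 140 GB in disk 6; 116 GB remain.
Put 136 GB in disk 7; 120 GB remain.
Put 123 GB in disk 8; 133 GB remain.
Put 92 GB in disk 4; 11 GB remain.
Put 36 GB in disk 3; 28 GB remain.
Put 28 GB in disk 3; 0 GB remain.
8 disks × 256 GB = 2048 GB; used 1537 GB; unused 511 GB.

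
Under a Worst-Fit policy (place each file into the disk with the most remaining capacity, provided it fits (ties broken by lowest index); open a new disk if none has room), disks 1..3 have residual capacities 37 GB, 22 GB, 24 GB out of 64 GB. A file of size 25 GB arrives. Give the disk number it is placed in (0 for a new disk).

Disks with room: disk 1 (37 GB).
Most room is disk 1 with 37 GB free.

1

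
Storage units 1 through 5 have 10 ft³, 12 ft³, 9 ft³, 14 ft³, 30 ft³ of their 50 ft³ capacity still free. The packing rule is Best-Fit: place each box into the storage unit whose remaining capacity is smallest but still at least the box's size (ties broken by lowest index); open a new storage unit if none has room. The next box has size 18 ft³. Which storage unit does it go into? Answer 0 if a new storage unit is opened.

Storage units with room: storage unit 5 (30 ft³).
Tightest fit is storage unit 5 with 30 ft³ free.

5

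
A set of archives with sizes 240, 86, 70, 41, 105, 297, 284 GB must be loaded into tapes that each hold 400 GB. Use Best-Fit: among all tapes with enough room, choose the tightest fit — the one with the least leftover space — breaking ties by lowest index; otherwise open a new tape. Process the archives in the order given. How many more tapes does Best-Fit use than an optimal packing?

1

Best-Fit: [240,86,70] [41,105] [297] [284] → 4 tapes.
Total size 1123 GB; any packing needs at least ⌈1123/400⌉ = 3 tapes.
An optimal packing achieves that bound: [297,86] [284,105] [240,70,41] → 3 tapes.
Excess: 4 − 3 = 1.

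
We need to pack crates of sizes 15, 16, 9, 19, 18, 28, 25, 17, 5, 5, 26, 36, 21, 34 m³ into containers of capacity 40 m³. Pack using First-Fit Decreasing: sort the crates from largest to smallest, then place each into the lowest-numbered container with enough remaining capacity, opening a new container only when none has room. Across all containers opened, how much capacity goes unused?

Sorted descending: 36, 34, 28, 26, 25, 21, 19, 18, 17, 16, 15, 9, 5, 5.
36 m³ → container 1 (remaining 4 m³)
34 m³ → container 2 (remaining 6 m³)
28 m³ → container 3 (remaining 12 m³)
26 m³ → container 4 (remaining 14 m³)
25 m³ → container 5 (remaining 15 m³)
21 m³ → container 6 (remaining 19 m³)
19 m³ → container 6 (remaining 0 m³)
18 m³ → container 7 (remaining 22 m³)
17 m³ → container 7 (remaining 5 m³)
16 m³ → container 8 (remaining 24 m³)
15 m³ → container 5 (remaining 0 m³)
9 m³ → container 3 (remaining 3 m³)
5 m³ → container 2 (remaining 1 m³)
5 m³ → container 4 (remaining 9 m³)
8 containers × 40 m³ = 320 m³; used 274 m³; unused 46 m³.

46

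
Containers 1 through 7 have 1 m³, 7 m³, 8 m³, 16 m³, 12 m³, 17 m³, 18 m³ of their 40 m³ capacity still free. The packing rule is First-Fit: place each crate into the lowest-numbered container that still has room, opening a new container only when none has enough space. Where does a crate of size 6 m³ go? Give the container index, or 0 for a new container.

2

Containers with room: container 2 (7 m³), container 3 (8 m³), container 4 (16 m³), container 5 (12 m³), container 6 (17 m³), container 7 (18 m³).
The first with room is container 2.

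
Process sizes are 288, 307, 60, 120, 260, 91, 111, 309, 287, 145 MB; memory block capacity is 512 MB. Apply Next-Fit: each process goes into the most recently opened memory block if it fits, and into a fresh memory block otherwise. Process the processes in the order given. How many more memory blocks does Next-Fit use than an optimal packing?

0

Next-Fit: [288] [307,60,120] [260,91,111] [309] [287,145] → 5 memory blocks.
5 processes exceed 256 MB (half the capacity), and no two of those can share a memory block, so at least 5 memory blocks are needed.
So 5 is already optimal.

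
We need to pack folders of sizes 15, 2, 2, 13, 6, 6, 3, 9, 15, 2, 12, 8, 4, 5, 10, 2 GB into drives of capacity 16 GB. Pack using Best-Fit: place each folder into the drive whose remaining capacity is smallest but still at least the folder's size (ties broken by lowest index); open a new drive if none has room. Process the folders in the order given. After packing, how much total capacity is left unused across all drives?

drive 1: place 15 GB, 1 GB left
drive 2: place 2 GB, 14 GB left
drive 2: place 2 GB, 12 GB left
drive 3: place 13 GB, 3 GB left
drive 2: place 6 GB, 6 GB left
drive 2: place 6 GB, 0 GB left
drive 3: place 3 GB, 0 GB left
drive 4: place 9 GB, 7 GB left
drive 5: place 15 GB, 1 GB left
drive 4: place 2 GB, 5 GB left
drive 6: place 12 GB, 4 GB left
drive 7: place 8 GB, 8 GB left
drive 6: place 4 GB, 0 GB left
drive 4: place 5 GB, 0 GB left
drive 8: place 10 GB, 6 GB left
drive 8: place 2 GB, 4 GB left
8 drives × 16 GB = 128 GB; used 114 GB; unused 14 GB.

14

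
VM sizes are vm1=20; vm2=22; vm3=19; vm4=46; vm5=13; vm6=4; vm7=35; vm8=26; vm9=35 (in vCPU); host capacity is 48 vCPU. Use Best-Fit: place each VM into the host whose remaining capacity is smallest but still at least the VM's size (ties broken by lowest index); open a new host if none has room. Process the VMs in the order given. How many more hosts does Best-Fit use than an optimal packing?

Best-Fit: [20,22,4] [19,13] [46] [35] [26] [35] → 6 hosts.
Total size 220 vCPU; any packing needs at least ⌈220/48⌉ = 5 hosts.
An optimal packing achieves that bound: [46] [35,13] [35,4] [26,22] [20,19] → 5 hosts.
Excess: 6 − 5 = 1.

1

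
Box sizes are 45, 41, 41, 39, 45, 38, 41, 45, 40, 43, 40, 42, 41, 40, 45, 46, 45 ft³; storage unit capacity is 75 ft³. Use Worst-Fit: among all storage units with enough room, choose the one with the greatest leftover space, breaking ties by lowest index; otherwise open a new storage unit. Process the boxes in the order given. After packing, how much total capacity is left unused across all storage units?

45 ft³ → storage unit 1 (remaining 30 ft³)
41 ft³ → storage unit 2 (remaining 34 ft³)
41 ft³ → storage unit 3 (remaining 34 ft³)
39 ft³ → storage unit 4 (remaining 36 ft³)
45 ft³ → storage unit 5 (remaining 30 ft³)
38 ft³ → storage unit 6 (remaining 37 ft³)
41 ft³ → storage unit 7 (remaining 34 ft³)
45 ft³ → storage unit 8 (remaining 30 ft³)
40 ft³ → storage unit 9 (remaining 35 ft³)
43 ft³ → storage unit 10 (remaining 32 ft³)
40 ft³ → storage unit 11 (remaining 35 ft³)
42 ft³ → storage unit 12 (remaining 33 ft³)
41 ft³ → storage unit 13 (remaining 34 ft³)
40 ft³ → storage unit 14 (remaining 35 ft³)
45 ft³ → storage unit 15 (remaining 30 ft³)
46 ft³ → storage unit 16 (remaining 29 ft³)
45 ft³ → storage unit 17 (remaining 30 ft³)
17 storage units × 75 ft³ = 1275 ft³; used 717 ft³; unused 558 ft³.

558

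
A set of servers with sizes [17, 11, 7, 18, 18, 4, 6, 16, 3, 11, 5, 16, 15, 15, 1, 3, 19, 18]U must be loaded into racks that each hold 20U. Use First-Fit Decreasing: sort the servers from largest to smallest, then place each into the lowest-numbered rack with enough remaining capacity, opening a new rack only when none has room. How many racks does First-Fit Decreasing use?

Sorted descending: 19, 18, 18, 18, 17, 16, 16, 15, 15, 11, 11, 7, 6, 5, 4, 3, 3, 1.
19U → rack 1 (remaining 1U)
18U → rack 2 (remaining 2U)
18U → rack 3 (remaining 2U)
18U → rack 4 (remaining 2U)
17U → rack 5 (remaining 3U)
16U → rack 6 (remaining 4U)
16U → rack 7 (remaining 4U)
15U → rack 8 (remaining 5U)
15U → rack 9 (remaining 5U)
11U → rack 10 (remaining 9U)
11U → rack 11 (remaining 9U)
7U → rack 10 (remaining 2U)
6U → rack 11 (remaining 3U)
5U → rack 8 (remaining 0U)
4U → rack 6 (remaining 0U)
3U → rack 5 (remaining 0U)
3U → rack 7 (remaining 1U)
1U → rack 1 (remaining 0U)
Final racks: [19,1] [18] [18] [18] [17,3] [16,4] [16,3] [15,5] [15] [11,7] [11,6].

11 racks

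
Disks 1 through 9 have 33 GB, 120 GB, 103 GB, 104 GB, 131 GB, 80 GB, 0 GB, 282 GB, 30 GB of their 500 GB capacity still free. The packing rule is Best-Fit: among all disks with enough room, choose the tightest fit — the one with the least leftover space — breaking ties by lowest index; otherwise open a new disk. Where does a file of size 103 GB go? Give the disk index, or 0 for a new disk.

3

Disks with room: disk 2 (120 GB), disk 3 (103 GB), disk 4 (104 GB), disk 5 (131 GB), disk 8 (282 GB).
Tightest fit is disk 3 with 103 GB free.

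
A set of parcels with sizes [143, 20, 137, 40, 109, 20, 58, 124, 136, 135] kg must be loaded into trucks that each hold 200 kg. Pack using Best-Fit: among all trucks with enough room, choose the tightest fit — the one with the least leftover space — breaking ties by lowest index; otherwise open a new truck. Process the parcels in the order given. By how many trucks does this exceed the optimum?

0

Best-Fit: [143,20] [137,40,20] [109,58] [124] [136] [135] → 6 trucks.
6 parcels exceed 100 kg (half the capacity), and no two of those can share a truck, so at least 6 trucks are needed.
So 6 is already optimal.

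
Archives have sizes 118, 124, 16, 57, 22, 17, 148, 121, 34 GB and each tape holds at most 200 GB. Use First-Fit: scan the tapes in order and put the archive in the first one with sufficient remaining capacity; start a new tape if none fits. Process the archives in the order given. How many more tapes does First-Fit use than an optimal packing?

0

First-Fit: [118,16,57] [124,22,17,34] [148] [121] → 4 tapes.
Total size 657 GB; any packing needs at least ⌈657/200⌉ = 4 tapes.
So 4 is already optimal.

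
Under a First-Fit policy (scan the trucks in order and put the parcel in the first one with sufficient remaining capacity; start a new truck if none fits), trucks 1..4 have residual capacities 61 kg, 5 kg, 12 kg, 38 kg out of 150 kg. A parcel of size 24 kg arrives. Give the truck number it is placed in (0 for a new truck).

Trucks with room: truck 1 (61 kg), truck 4 (38 kg).
The first with room is truck 1.

1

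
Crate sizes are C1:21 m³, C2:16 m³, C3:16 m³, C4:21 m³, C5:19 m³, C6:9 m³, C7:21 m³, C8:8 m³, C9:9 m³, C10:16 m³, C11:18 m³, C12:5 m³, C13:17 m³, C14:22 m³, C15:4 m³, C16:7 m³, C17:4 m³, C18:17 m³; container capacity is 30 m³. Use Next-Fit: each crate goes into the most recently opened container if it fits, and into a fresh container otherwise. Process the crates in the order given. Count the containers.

C1 (21 m³) → container 1 (remaining 9 m³)
C2 (16 m³) → container 2 (remaining 14 m³)
C3 (16 m³) → container 3 (remaining 14 m³)
C4 (21 m³) → container 4 (remaining 9 m³)
C5 (19 m³) → container 5 (remaining 11 m³)
C6 (9 m³) → container 5 (remaining 2 m³)
C7 (21 m³) → container 6 (remaining 9 m³)
C8 (8 m³) → container 6 (remaining 1 m³)
C9 (9 m³) → container 7 (remaining 21 m³)
C10 (16 m³) → container 7 (remaining 5 m³)
C11 (18 m³) → container 8 (remaining 12 m³)
C12 (5 m³) → container 8 (remaining 7 m³)
C13 (17 m³) → container 9 (remaining 13 m³)
C14 (22 m³) → container 10 (remaining 8 m³)
C15 (4 m³) → container 10 (remaining 4 m³)
C16 (7 m³) → container 11 (remaining 23 m³)
C17 (4 m³) → container 11 (remaining 19 m³)
C18 (17 m³) → container 11 (remaining 2 m³)

11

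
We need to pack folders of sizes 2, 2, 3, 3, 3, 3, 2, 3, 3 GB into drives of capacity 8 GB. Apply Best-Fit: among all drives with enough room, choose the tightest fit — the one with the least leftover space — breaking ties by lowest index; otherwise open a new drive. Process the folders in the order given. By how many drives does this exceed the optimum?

1

Best-Fit: [2,2,3] [3,3,2] [3,3] [3] → 4 drives.
Total size 24 GB; any packing needs at least ⌈24/8⌉ = 3 drives.
An optimal packing achieves that bound: [3,3,2] [3,3,2] [3,3,2] → 3 drives.
Excess: 4 − 3 = 1.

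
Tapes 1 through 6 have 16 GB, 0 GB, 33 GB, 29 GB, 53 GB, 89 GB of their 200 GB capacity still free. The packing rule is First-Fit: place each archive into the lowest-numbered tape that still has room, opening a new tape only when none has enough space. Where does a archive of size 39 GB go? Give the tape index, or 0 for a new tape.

5

Tapes with room: tape 5 (53 GB), tape 6 (89 GB).
The first with room is tape 5.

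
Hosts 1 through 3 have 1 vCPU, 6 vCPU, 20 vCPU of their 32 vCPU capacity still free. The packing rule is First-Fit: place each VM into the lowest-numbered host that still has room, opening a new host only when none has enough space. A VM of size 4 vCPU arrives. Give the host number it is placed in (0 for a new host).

Hosts with room: host 2 (6 vCPU), host 3 (20 vCPU).
The first with room is host 2.

2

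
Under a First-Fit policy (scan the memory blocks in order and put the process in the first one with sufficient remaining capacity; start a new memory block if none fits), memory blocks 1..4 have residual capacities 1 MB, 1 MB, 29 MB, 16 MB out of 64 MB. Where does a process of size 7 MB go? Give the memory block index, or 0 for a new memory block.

Memory blocks with room: memory block 3 (29 MB), memory block 4 (16 MB).
The first with room is memory block 3.

3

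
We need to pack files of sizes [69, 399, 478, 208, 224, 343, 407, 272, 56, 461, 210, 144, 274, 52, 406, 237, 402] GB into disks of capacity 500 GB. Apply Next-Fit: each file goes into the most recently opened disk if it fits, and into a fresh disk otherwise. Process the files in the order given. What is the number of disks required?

12 disks

disk 1: place 69 GB, 431 GB left
disk 1: place 399 GB, 32 GB left
disk 2: place 478 GB, 22 GB left
disk 3: place 208 GB, 292 GB left
disk 3: place 224 GB, 68 GB left
disk 4: place 343 GB, 157 GB left
disk 5: place 407 GB, 93 GB left
disk 6: place 272 GB, 228 GB left
disk 6: place 56 GB, 172 GB left
disk 7: place 461 GB, 39 GB left
disk 8: place 210 GB, 290 GB left
disk 8: place 144 GB, 146 GB left
disk 9: place 274 GB, 226 GB left
disk 9: place 52 GB, 174 GB left
disk 10: place 406 GB, 94 GB left
disk 11: place 237 GB, 263 GB left
disk 12: place 402 GB, 98 GB left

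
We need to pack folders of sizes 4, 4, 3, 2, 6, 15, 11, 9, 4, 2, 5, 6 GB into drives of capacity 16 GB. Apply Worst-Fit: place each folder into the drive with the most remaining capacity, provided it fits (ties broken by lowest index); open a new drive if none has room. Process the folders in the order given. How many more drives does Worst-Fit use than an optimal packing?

Worst-Fit: [4,4,3,2,2] [6,9] [15] [11,4] [5,6] → 5 drives.
Total size 71 GB; any packing needs at least ⌈71/16⌉ = 5 drives.
So 5 is already optimal.

0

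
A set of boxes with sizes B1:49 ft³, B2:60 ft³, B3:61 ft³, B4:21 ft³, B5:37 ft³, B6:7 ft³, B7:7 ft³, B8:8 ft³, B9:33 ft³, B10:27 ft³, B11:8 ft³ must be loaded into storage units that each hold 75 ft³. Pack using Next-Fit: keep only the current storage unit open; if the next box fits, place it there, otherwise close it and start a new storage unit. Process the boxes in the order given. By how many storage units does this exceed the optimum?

1

Next-Fit: [49] [60] [61] [21,37,7,7] [8,33,27] [8] → 6 storage units.
Total size 318 ft³; any packing needs at least ⌈318/75⌉ = 5 storage units.
An optimal packing achieves that bound: [61,8] [60,8,7] [49,21] [37,33] [27,7] → 5 storage units.
Excess: 6 − 5 = 1.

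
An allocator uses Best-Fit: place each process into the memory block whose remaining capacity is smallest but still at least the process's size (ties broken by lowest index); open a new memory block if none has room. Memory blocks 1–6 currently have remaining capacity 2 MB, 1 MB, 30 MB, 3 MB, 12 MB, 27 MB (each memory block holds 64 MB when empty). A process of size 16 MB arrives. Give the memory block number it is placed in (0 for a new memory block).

Memory blocks with room: memory block 3 (30 MB), memory block 6 (27 MB).
Tightest fit is memory block 6 with 27 MB free.

6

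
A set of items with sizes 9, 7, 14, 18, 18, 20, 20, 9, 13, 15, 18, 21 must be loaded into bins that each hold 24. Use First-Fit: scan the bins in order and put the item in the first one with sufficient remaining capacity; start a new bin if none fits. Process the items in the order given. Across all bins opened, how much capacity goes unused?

9 → bin 1 (remaining 15)
7 → bin 1 (remaining 8)
14 → bin 2 (remaining 10)
18 → bin 3 (remaining 6)
18 → bin 4 (remaining 6)
20 → bin 5 (remaining 4)
20 → bin 6 (remaining 4)
9 → bin 2 (remaining 1)
13 → bin 7 (remaining 11)
15 → bin 8 (remaining 9)
18 → bin 9 (remaining 6)
21 → bin 10 (remaining 3)
10 bins × 24 = 240; used 182; unused 58.

58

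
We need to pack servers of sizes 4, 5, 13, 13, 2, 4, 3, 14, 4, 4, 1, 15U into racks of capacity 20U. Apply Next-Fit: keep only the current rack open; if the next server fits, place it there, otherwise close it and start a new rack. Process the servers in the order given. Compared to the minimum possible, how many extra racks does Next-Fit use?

Next-Fit: [4,5] [13] [13,2,4] [3,14] [4,4,1] [15] → 6 racks.
Total size 82U; any packing needs at least ⌈82/20⌉ = 5 racks.
An optimal packing achieves that bound: [15,5] [14,4,2] [13,4,3] [13,4,1] [4] → 5 racks.
Excess: 6 − 5 = 1.

1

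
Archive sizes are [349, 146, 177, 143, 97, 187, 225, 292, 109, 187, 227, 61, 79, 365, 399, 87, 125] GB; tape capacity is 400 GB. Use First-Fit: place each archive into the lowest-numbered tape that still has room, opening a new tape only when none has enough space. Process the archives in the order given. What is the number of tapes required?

9

tape 1: place 349 GB, 51 GB left
tape 2: place 146 GB, 254 GB left
tape 2: place 177 GB, 77 GB left
tape 3: place 143 GB, 257 GB left
tape 3: place 97 GB, 160 GB left
tape 4: place 187 GB, 213 GB left
tape 5: place 225 GB, 175 GB left
tape 6: place 292 GB, 108 GB left
tape 3: place 109 GB, 51 GB left
tape 4: place 187 GB, 26 GB left
tape 7: place 227 GB, 173 GB left
tape 2: place 61 GB, 16 GB left
tape 5: place 79 GB, 96 GB left
tape 8: place 365 GB, 35 GB left
tape 9: place 399 GB, 1 GB left
tape 5: place 87 GB, 9 GB left
tape 7: place 125 GB, 48 GB left
Final tapes: [349] [146,177,61] [143,97,109] [187,187] [225,79,87] [292] [227,125] [365] [399].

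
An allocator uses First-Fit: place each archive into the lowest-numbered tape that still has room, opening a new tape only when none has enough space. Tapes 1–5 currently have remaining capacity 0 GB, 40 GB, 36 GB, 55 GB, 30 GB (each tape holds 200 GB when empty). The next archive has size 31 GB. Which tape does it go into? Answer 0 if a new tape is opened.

2

Tapes with room: tape 2 (40 GB), tape 3 (36 GB), tape 4 (55 GB).
The first with room is tape 2.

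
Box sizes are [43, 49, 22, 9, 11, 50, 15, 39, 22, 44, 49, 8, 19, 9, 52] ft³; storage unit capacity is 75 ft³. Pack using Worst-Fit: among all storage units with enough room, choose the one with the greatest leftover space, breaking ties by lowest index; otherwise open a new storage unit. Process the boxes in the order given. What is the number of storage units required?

43 ft³ → storage unit 1 (remaining 32 ft³)
49 ft³ → storage unit 2 (remaining 26 ft³)
22 ft³ → storage unit 1 (remaining 10 ft³)
9 ft³ → storage unit 2 (remaining 17 ft³)
11 ft³ → storage unit 2 (remaining 6 ft³)
50 ft³ → storage unit 3 (remaining 25 ft³)
15 ft³ → storage unit 3 (remaining 10 ft³)
39 ft³ → storage unit 4 (remaining 36 ft³)
22 ft³ → storage unit 4 (remaining 14 ft³)
44 ft³ → storage unit 5 (remaining 31 ft³)
49 ft³ → storage unit 6 (remaining 26 ft³)
8 ft³ → storage unit 5 (remaining 23 ft³)
19 ft³ → storage unit 6 (remaining 7 ft³)
9 ft³ → storage unit 5 (remaining 14 ft³)
52 ft³ → storage unit 7 (remaining 23 ft³)

7 storage units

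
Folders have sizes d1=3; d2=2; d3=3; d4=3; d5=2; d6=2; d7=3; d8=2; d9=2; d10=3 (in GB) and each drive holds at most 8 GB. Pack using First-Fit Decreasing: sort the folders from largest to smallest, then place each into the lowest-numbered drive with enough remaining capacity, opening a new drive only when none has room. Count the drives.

4

Sorted descending: 3, 3, 3, 3, 3, 2, 2, 2, 2, 2.
Put 3 GB in drive 1; 5 GB remain.
Put 3 GB in drive 1; 2 GB remain.
Put 3 GB in drive 2; 5 GB remain.
Put 3 GB in drive 2; 2 GB remain.
Put 3 GB in drive 3; 5 GB remain.
Put 2 GB in drive 1; 0 GB remain.
Put 2 GB in drive 2; 0 GB remain.
Put 2 GB in drive 3; 3 GB remain.
Put 2 GB in drive 3; 1 GB remain.
Put 2 GB in drive 4; 6 GB remain.
Final drives: [3,3,2] [3,3,2] [3,2,2] [2].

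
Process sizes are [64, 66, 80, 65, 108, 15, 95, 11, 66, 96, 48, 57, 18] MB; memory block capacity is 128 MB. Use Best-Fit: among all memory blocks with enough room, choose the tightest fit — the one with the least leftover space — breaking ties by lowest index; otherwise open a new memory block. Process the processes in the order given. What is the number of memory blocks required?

8

memory block 1: place 64 MB, 64 MB left
memory block 2: place 66 MB, 62 MB left
memory block 3: place 80 MB, 48 MB left
memory block 4: place 65 MB, 63 MB left
memory block 5: place 108 MB, 20 MB left
memory block 5: place 15 MB, 5 MB left
memory block 6: place 95 MB, 33 MB left
memory block 6: place 11 MB, 22 MB left
memory block 7: place 66 MB, 62 MB left
memory block 8: place 96 MB, 32 MB left
memory block 3: place 48 MB, 0 MB left
memory block 2: place 57 MB, 5 MB left
memory block 6: place 18 MB, 4 MB left
Final memory blocks: [64] [66,57] [80,48] [65] [108,15] [95,11,18] [66] [96].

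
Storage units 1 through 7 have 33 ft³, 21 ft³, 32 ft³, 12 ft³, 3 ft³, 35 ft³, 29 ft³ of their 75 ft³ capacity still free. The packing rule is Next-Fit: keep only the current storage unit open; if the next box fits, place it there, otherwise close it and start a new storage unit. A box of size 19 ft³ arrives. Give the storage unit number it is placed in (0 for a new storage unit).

7

Next-Fit only looks at storage unit 7, which has 29 ft³ free.
19 ft³ fits there.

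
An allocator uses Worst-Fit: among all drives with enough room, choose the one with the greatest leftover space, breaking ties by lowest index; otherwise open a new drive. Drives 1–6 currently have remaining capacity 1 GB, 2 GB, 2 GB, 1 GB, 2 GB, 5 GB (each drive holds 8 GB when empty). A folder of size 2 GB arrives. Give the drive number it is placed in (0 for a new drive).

Drives with room: drive 2 (2 GB), drive 3 (2 GB), drive 5 (2 GB), drive 6 (5 GB).
Most room is drive 6 with 5 GB free.

6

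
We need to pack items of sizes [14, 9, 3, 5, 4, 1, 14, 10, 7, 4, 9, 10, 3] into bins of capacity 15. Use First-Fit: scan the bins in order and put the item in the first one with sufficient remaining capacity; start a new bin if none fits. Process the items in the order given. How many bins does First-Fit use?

bin 1: place 14, 1 left
bin 2: place 9, 6 left
bin 2: place 3, 3 left
bin 3: place 5, 10 left
bin 3: place 4, 6 left
bin 1: place 1, 0 left
bin 4: place 14, 1 left
bin 5: place 10, 5 left
bin 6: place 7, 8 left
bin 3: place 4, 2 left
bin 7: place 9, 6 left
bin 8: place 10, 5 left
bin 2: place 3, 0 left

8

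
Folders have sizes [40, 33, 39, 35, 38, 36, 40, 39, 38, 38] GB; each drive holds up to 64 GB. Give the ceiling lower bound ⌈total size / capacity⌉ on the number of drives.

6

Total size = 40 + 33 + 39 + 35 + 38 + 36 + 40 + 39 + 38 + 38 = 376 GB.
⌈376 / 64⌉ = 6.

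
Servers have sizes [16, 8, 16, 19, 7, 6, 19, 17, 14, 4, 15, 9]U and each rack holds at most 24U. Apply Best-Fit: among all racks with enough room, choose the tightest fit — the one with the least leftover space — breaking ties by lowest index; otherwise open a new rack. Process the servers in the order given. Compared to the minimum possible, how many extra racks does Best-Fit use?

Best-Fit: [16,8] [16,7] [19,4] [6,17] [19] [14] [15,9] → 7 racks.
Total size 150U; any packing needs at least ⌈150/24⌉ = 7 racks.
So 7 is already optimal.

0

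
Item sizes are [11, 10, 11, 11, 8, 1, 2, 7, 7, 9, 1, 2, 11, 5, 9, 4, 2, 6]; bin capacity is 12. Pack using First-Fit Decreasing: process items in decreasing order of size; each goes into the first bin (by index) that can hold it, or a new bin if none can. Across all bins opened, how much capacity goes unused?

Sorted descending: 11, 11, 11, 11, 10, 9, 9, 8, 7, 7, 6, 5, 4, 2, 2, 2, 1, 1.
bin 1: place 11, 1 left
bin 2: place 11, 1 left
bin 3: place 11, 1 left
bin 4: place 11, 1 left
bin 5: place 10, 2 left
bin 6: place 9, 3 left
bin 7: place 9, 3 left
bin 8: place 8, 4 left
bin 9: place 7, 5 left
bin 10: place 7, 5 left
bin 11: place 6, 6 left
bin 9: place 5, 0 left
bin 8: place 4, 0 left
bin 5: place 2, 0 left
bin 6: place 2, 1 left
bin 7: place 2, 1 left
bin 1: place 1, 0 left
bin 2: place 1, 0 left
11 bins × 12 = 132; used 117; unused 15.

15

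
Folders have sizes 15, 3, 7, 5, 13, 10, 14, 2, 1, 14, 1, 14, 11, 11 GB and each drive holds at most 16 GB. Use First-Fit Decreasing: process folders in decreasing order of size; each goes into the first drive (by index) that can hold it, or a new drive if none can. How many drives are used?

Sorted descending: 15, 14, 14, 14, 13, 11, 11, 10, 7, 5, 3, 2, 1, 1.
drive 1: place 15 GB, 1 GB left
drive 2: place 14 GB, 2 GB left
drive 3: place 14 GB, 2 GB left
drive 4: place 14 GB, 2 GB left
drive 5: place 13 GB, 3 GB left
drive 6: place 11 GB, 5 GB left
drive 7: place 11 GB, 5 GB left
drive 8: place 10 GB, 6 GB left
drive 9: place 7 GB, 9 GB left
drive 6: place 5 GB, 0 GB left
drive 5: place 3 GB, 0 GB left
drive 2: place 2 GB, 0 GB left
drive 1: place 1 GB, 0 GB left
drive 3: place 1 GB, 1 GB left

9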